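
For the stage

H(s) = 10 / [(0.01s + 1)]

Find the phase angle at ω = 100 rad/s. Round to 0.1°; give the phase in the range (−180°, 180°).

At ω = 100 rad/s:
pole (1 + j100·0.01) = 1 + j1 → |·| ≈ 1.4142, ∠ ≈ 45.00°
∠H = (0°) − (45.00°) = -45.00°

-45.0°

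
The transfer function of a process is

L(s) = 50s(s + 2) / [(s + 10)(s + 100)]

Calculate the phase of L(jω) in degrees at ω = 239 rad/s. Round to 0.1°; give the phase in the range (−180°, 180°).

At s = jω = j239:
zero (s+2): 2 + j239 → |·| = √(2²+239²) = √57125 ≈ 239.01, ∠ = arctan(239/2) ≈ 89.52°
zero at origin: s = j239 → |·| = 239, ∠ = 90.00°
pole (s+10): 10 + j239 → |·| = √(10²+239²) = √57221 ≈ 239.21, ∠ = arctan(239/10) ≈ 87.60°
pole (s+100): 100 + j239 → |·| = √(100²+239²) = √67121 ≈ 259.08, ∠ = arctan(239/100) ≈ 67.30°
∠L = 179.52° − 154.90° = 24.62°

24.6°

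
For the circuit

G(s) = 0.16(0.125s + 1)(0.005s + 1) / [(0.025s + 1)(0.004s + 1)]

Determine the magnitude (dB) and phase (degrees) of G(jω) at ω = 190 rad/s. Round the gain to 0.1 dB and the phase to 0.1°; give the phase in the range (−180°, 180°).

-1.3 dB, 15.8°

At ω = 190 rad/s:
zero (1 + j190·0.125) = 1 + j23.75 → |·| ≈ 23.771, ∠ ≈ 87.59°
zero (1 + j190·0.005) = 1 + j0.95 → |·| ≈ 1.3793, ∠ ≈ 43.53°
pole (1 + j190·0.025) = 1 + j4.75 → |·| ≈ 4.8541, ∠ ≈ 78.11°
pole (1 + j190·0.004) = 1 + j0.76 → |·| ≈ 1.256, ∠ ≈ 37.23°
|G| = 0.16 · 23.771 · 1.3793 / (4.8541 · 1.256) ≈ 0.86045
Gain = 20 log₁₀(0.86045) ≈ -1.31 dB
∠G = (87.59° + 43.53°) − (78.11° + 37.23°) = 15.78°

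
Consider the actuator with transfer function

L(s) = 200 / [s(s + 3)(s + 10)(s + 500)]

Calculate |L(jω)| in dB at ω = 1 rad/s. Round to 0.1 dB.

At s = jω = j1:
pole (s+3): 3 + j1 → |·| = √(3²+1²) = √10 ≈ 3.1623, ∠ = arctan(1/3) ≈ 18.43°
pole (s+10): 10 + j1 → |·| = √(10²+1²) = √101 ≈ 10.05, ∠ = arctan(1/10) ≈ 5.71°
pole (s+500): 500 + j1 → |·| = √(500²+1²) = √250001 ≈ 500, ∠ = arctan(1/500) ≈ 0.11°
pole at origin: |s| = 1, ∠ = 90.00° (in denominator)
|L| = 200 / 15891 ≈ 0.012586
Gain = 20 log₁₀(0.012586) ≈ -38.00 dB

-38.0 dB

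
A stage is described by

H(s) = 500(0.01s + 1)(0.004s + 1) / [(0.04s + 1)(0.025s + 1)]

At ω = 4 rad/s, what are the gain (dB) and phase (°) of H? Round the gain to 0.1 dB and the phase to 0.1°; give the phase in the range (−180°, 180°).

53.8 dB, -11.6°

At ω = 4 rad/s:
zero (1 + j4·0.01) = 1 + j0.04 → |·| ≈ 1.0008, ∠ ≈ 2.29°
zero (1 + j4·0.004) = 1 + j0.016 → |·| ≈ 1.0001, ∠ ≈ 0.92°
pole (1 + j4·0.04) = 1 + j0.16 → |·| ≈ 1.0127, ∠ ≈ 9.09°
pole (1 + j4·0.025) = 1 + j0.1 → |·| ≈ 1.005, ∠ ≈ 5.71°
|H| = 500 · 1.0008 · 1.0001 / (1.0127 · 1.005) ≈ 491.72
Gain = 20 log₁₀(491.72) ≈ 53.83 dB
∠H = (2.29° + 0.92°) − (9.09° + 5.71°) = -11.59°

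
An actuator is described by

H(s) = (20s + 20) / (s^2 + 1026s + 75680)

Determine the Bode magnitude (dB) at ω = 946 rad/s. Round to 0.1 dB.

Substitute s = j946:
Numerator: 20(j946) + 20 = 20 + j18920
Denominator: (j946)^2 + 1026(j946) + 75680 = -819236 + j970596
|N| = √(20² + 18920²) ≈ 18920, ∠N ≈ 89.94°
|D| = √(819236² + 970596²) ≈ 1.2701e+06, ∠D ≈ 130.17°
|H| = 18920 / 1.2701e+06 ≈ 0.014896
Gain = 20 log₁₀(0.014896) ≈ -36.54 dB

-36.5 dB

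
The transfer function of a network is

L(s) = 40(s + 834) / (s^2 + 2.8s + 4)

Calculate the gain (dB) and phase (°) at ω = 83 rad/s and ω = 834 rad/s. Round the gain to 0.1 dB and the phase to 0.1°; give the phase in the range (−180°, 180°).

ω = 83: 13.7 dB, -172.4°; ω = 834: -23.4 dB, -134.8°

At s = jω = j83:
zero (s+834): 834 + j83 → |·| = √(834²+83²) = √702445 ≈ 838.12, ∠ = arctan(83/834) ≈ 5.68°
quadratic: (j83)² + 2.8·j83 + 4 = -6885 + j232.4 → |·| ≈ 6888.9, ∠ ≈ 178.07°
|L| = 40 · 838.12 / 6888.9 ≈ 4.8665
Gain = 20 log₁₀(4.8665) ≈ 13.74 dB
∠L = 5.68° − 178.07° = -172.39°

At s = jω = j834:
zero (s+834): 834 + j834 → |·| = √(834²+834²) = √1391112 ≈ 1179.5, ∠ = arctan(834/834) ≈ 45.00°
quadratic: (j834)² + 2.8·j834 + 4 = -695552 + j2335.2 → |·| ≈ 6.9556e+05, ∠ ≈ 179.81°
|L| = 40 · 1179.5 / 6.9556e+05 ≈ 0.06783
Gain = 20 log₁₀(0.06783) ≈ -23.37 dB
∠L = 45.00° − 179.81° = -134.81°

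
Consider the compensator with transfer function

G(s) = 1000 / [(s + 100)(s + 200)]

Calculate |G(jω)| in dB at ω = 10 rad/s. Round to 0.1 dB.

At s = jω = j10:
pole (s+100): 100 + j10 → |·| = √(100²+10²) = √10100 ≈ 100.5, ∠ = arctan(10/100) ≈ 5.71°
pole (s+200): 200 + j10 → |·| = √(200²+10²) = √40100 ≈ 200.25, ∠ = arctan(10/200) ≈ 2.86°
|G| = 1000 / 20125 ≈ 0.049689
Gain = 20 log₁₀(0.049689) ≈ -26.07 dB

-26.1 dB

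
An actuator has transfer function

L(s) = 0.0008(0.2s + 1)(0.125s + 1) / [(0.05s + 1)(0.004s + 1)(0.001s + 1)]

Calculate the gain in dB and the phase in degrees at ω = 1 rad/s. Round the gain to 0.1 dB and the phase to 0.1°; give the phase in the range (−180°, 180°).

-61.7 dB, 15.3°

At ω = 1 rad/s:
zero (1 + j1·0.2) = 1 + j0.2 → |·| ≈ 1.0198, ∠ ≈ 11.31°
zero (1 + j1·0.125) = 1 + j0.125 → |·| ≈ 1.0078, ∠ ≈ 7.13°
pole (1 + j1·0.05) = 1 + j0.05 → |·| ≈ 1.0012, ∠ ≈ 2.86°
pole (1 + j1·0.004) = 1 + j0.004 → |·| ≈ 1, ∠ ≈ 0.23°
pole (1 + j1·0.001) = 1 + j0.001 → |·| ≈ 1, ∠ ≈ 0.06°
|L| = 0.0008 · 1.0198 · 1.0078 / (1.0012 · 1 · 1) ≈ 0.00082122
Gain = 20 log₁₀(0.00082122) ≈ -61.71 dB
∠L = (11.31° + 7.13°) − (2.86° + 0.23° + 0.06°) = 15.29°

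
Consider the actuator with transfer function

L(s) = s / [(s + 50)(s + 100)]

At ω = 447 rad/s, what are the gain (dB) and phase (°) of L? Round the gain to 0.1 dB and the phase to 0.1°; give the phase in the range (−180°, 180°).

-53.3 dB, -71.0°

At s = jω = j447:
zero at origin: s = j447 → |·| = 447, ∠ = 90.00°
pole (s+50): 50 + j447 → |·| = √(50²+447²) = √202309 ≈ 449.79, ∠ = arctan(447/50) ≈ 83.62°
pole (s+100): 100 + j447 → |·| = √(100²+447²) = √209809 ≈ 458.05, ∠ = arctan(447/100) ≈ 77.39°
|L| = 1 · 447 / 2.0603e+05 ≈ 0.0021696
Gain = 20 log₁₀(0.0021696) ≈ -53.27 dB
∠L = 90.00° − 161.01° = -71.01°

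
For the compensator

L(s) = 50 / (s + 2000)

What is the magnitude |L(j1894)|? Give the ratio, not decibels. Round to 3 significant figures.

Substitute s = j1894:
Numerator: 50 = 50 + j0
Denominator: (j1894) + 2000 = 2000 + j1894
|N| = √(50² + 0²) ≈ 50, ∠N ≈ 0.00°
|D| = √(2000² + 1894²) ≈ 2754.5, ∠D ≈ 43.44°
|L| = 50 / 2754.5 ≈ 0.018152

0.0182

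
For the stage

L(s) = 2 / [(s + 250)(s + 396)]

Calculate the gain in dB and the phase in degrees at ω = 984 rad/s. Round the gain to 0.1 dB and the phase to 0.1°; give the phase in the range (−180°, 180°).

At s = jω = j984:
pole (s+250): 250 + j984 → |·| = √(250²+984²) = √1030756 ≈ 1015.3, ∠ = arctan(984/250) ≈ 75.74°
pole (s+396): 396 + j984 → |·| = √(396²+984²) = √1125072 ≈ 1060.7, ∠ = arctan(984/396) ≈ 68.08°
|L| = 2 / 1.0769e+06 ≈ 1.8572e-06
Gain = 20 log₁₀(1.8572e-06) ≈ -114.62 dB
∠L = 0.00° − 143.82° = -143.82°

-114.6 dB, -143.8°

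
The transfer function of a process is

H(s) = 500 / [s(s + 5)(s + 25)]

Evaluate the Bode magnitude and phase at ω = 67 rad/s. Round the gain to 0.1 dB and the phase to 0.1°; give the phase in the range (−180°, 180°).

-56.2 dB, 114.7°

At s = jω = j67:
pole (s+5): 5 + j67 → |·| = √(5²+67²) = √4514 ≈ 67.186, ∠ = arctan(67/5) ≈ 85.73°
pole (s+25): 25 + j67 → |·| = √(25²+67²) = √5114 ≈ 71.512, ∠ = arctan(67/25) ≈ 69.54°
pole at origin: |s| = 67, ∠ = 90.00° (in denominator)
|H| = 500 / 3.2191e+05 ≈ 0.0015532
Gain = 20 log₁₀(0.0015532) ≈ -56.18 dB
∠H = 0.00° − 245.27° = -245.27° ≡ 114.73° (principal value)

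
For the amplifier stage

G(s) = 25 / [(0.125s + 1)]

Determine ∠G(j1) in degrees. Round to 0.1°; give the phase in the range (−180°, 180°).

-7.1°

At ω = 1 rad/s:
pole (1 + j1·0.125) = 1 + j0.125 → |·| ≈ 1.0078, ∠ ≈ 7.13°
∠G = (0°) − (7.13°) = -7.13°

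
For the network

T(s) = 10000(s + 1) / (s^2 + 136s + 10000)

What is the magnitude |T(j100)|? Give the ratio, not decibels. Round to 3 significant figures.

73.5

At s = jω = j100:
zero (s+1): 1 + j100 → |·| = √(1²+100²) = √10001 ≈ 100, ∠ = arctan(100/1) ≈ 89.43°
quadratic: (j100)² + 136·j100 + 10000 = 0 + j13600 → |·| ≈ 13600, ∠ ≈ 90.00°
|T| = 10000 · 100 / 13600 ≈ 73.529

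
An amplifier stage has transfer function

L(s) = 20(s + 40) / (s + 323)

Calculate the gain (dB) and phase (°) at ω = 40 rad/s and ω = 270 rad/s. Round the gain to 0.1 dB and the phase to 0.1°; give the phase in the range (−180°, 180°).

ω = 40: 10.8 dB, 37.9°; ω = 270: 22.3 dB, 41.7°

At s = jω = j40:
zero (s+40): 40 + j40 → |·| = √(40²+40²) = √3200 ≈ 56.569, ∠ = arctan(40/40) ≈ 45.00°
pole (s+323): 323 + j40 → |·| = √(323²+40²) = √105929 ≈ 325.47, ∠ = arctan(40/323) ≈ 7.06°
|L| = 20 · 56.569 / 325.47 ≈ 3.4761
Gain = 20 log₁₀(3.4761) ≈ 10.82 dB
∠L = 45.00° − 7.06° = 37.94°

At s = jω = j270:
zero (s+40): 40 + j270 → |·| = √(40²+270²) = √74500 ≈ 272.95, ∠ = arctan(270/40) ≈ 81.57°
pole (s+323): 323 + j270 → |·| = √(323²+270²) = √177229 ≈ 420.99, ∠ = arctan(270/323) ≈ 39.89°
|L| = 20 · 272.95 / 420.99 ≈ 12.967
Gain = 20 log₁₀(12.967) ≈ 22.26 dB
∠L = 81.57° − 39.89° = 41.68°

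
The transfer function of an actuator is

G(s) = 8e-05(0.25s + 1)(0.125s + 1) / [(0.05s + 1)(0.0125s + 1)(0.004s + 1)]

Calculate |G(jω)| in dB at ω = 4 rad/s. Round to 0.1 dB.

At ω = 4 rad/s:
zero (1 + j4·0.25) = 1 + j1 → |·| ≈ 1.4142, ∠ ≈ 45.00°
zero (1 + j4·0.125) = 1 + j0.5 → |·| ≈ 1.118, ∠ ≈ 26.57°
pole (1 + j4·0.05) = 1 + j0.2 → |·| ≈ 1.0198, ∠ ≈ 11.31°
pole (1 + j4·0.0125) = 1 + j0.05 → |·| ≈ 1.0012, ∠ ≈ 2.86°
pole (1 + j4·0.004) = 1 + j0.016 → |·| ≈ 1.0001, ∠ ≈ 0.92°
|G| = 8e-05 · 1.4142 · 1.118 / (1.0198 · 1.0012 · 1.0001) ≈ 0.00012387
Gain = 20 log₁₀(0.00012387) ≈ -78.14 dB

-78.1 dB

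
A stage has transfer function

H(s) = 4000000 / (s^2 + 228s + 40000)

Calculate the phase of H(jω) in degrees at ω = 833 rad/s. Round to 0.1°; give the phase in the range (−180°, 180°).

At s = jω = j833:
quadratic: (j833)² + 228·j833 + 40000 = -653889 + j189924 → |·| ≈ 6.8091e+05, ∠ ≈ 163.80°
∠H = 0.00° − 163.80° = -163.80°

-163.8°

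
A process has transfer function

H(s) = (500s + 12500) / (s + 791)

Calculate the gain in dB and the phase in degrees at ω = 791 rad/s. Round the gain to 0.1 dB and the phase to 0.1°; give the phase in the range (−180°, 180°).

51.0 dB, 43.2°

Substitute s = j791:
Numerator: 500(j791) + 12500 = 12500 + j395500
Denominator: (j791) + 791 = 791 + j791
|N| = √(12500² + 395500²) ≈ 3.957e+05, ∠N ≈ 88.19°
|D| = √(791² + 791²) ≈ 1118.6, ∠D ≈ 45.00°
|H| = 3.957e+05 / 1118.6 ≈ 353.75
Gain = 20 log₁₀(353.75) ≈ 50.97 dB
∠H = 88.19° − 45.00° = 43.19°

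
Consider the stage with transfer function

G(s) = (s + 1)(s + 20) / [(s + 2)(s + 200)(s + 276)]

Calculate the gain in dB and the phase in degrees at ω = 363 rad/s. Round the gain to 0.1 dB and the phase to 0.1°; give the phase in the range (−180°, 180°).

-54.3 dB, -26.9°

At s = jω = j363:
zero (s+1): 1 + j363 → |·| = √(1²+363²) = √131770 ≈ 363, ∠ = arctan(363/1) ≈ 89.84°
zero (s+20): 20 + j363 → |·| = √(20²+363²) = √132169 ≈ 363.55, ∠ = arctan(363/20) ≈ 86.85°
pole (s+2): 2 + j363 → |·| = √(2²+363²) = √131773 ≈ 363.01, ∠ = arctan(363/2) ≈ 89.68°
pole (s+200): 200 + j363 → |·| = √(200²+363²) = √171769 ≈ 414.45, ∠ = arctan(363/200) ≈ 61.15°
pole (s+276): 276 + j363 → |·| = √(276²+363²) = √207945 ≈ 456.01, ∠ = arctan(363/276) ≈ 52.75°
|G| = 1 · 1.3197e+05 / 6.8606e+07 ≈ 0.0019236
Gain = 20 log₁₀(0.0019236) ≈ -54.32 dB
∠G = 176.69° − 203.58° = -26.89°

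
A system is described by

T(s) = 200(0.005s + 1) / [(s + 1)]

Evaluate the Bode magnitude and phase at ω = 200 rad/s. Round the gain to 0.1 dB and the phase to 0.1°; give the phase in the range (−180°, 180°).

At ω = 200 rad/s:
zero (1 + j200·0.005) = 1 + j1 → |·| ≈ 1.4142, ∠ ≈ 45.00°
pole (1 + j200·1) = 1 + j200 → |·| ≈ 200, ∠ ≈ 89.71°
|T| = 200 · 1.4142 / (200) ≈ 1.4142
Gain = 20 log₁₀(1.4142) ≈ 3.01 dB
∠T = (45.00°) − (89.71°) = -44.71°

3.0 dB, -44.7°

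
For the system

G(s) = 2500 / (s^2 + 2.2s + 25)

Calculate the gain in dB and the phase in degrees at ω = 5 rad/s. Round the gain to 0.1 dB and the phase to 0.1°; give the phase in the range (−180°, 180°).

At s = jω = j5:
quadratic: (j5)² + 2.2·j5 + 25 = 0 + j11 → |·| ≈ 11, ∠ ≈ 90.00°
|G| = 2500 / 11 ≈ 227.27
Gain = 20 log₁₀(227.27) ≈ 47.13 dB
∠G = 0.00° − 90.00° = -90.00°

47.1 dB, -90.0°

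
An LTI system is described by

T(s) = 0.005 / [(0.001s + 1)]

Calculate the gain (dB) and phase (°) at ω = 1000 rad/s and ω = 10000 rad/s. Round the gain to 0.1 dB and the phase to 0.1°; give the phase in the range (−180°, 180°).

At ω = 1000 rad/s:
pole (1 + j1000·0.001) = 1 + j1 → |·| ≈ 1.4142, ∠ ≈ 45.00°
|T| = 0.005 · 1 / (1.4142) ≈ 0.0035356
Gain = 20 log₁₀(0.0035356) ≈ -49.03 dB
∠T = (0°) − (45.00°) = -45.00°

At ω = 10000 rad/s:
pole (1 + j10000·0.001) = 1 + j10 → |·| ≈ 10.05, ∠ ≈ 84.29°
|T| = 0.005 · 1 / (10.05) ≈ 0.00049751
Gain = 20 log₁₀(0.00049751) ≈ -66.06 dB
∠T = (0°) − (84.29°) = -84.29°

ω = 1000: -49.0 dB, -45.0°; ω = 10000: -66.1 dB, -84.3°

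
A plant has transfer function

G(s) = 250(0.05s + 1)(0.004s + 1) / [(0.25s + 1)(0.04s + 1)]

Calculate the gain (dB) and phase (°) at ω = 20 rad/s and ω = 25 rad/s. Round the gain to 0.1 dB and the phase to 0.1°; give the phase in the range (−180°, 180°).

At ω = 20 rad/s:
zero (1 + j20·0.05) = 1 + j1 → |·| ≈ 1.4142, ∠ ≈ 45.00°
zero (1 + j20·0.004) = 1 + j0.08 → |·| ≈ 1.0032, ∠ ≈ 4.57°
pole (1 + j20·0.25) = 1 + j5 → |·| ≈ 5.099, ∠ ≈ 78.69°
pole (1 + j20·0.04) = 1 + j0.8 → |·| ≈ 1.2806, ∠ ≈ 38.66°
|G| = 250 · 1.4142 · 1.0032 / (5.099 · 1.2806) ≈ 54.318
Gain = 20 log₁₀(54.318) ≈ 34.70 dB
∠G = (45.00° + 4.57°) − (78.69° + 38.66°) = -67.78°

At ω = 25 rad/s:
zero (1 + j25·0.05) = 1 + j1.25 → |·| ≈ 1.6008, ∠ ≈ 51.34°
zero (1 + j25·0.004) = 1 + j0.1 → |·| ≈ 1.005, ∠ ≈ 5.71°
pole (1 + j25·0.25) = 1 + j6.25 → |·| ≈ 6.3295, ∠ ≈ 80.91°
pole (1 + j25·0.04) = 1 + j1 → |·| ≈ 1.4142, ∠ ≈ 45.00°
|G| = 250 · 1.6008 · 1.005 / (6.3295 · 1.4142) ≈ 44.933
Gain = 20 log₁₀(44.933) ≈ 33.05 dB
∠G = (51.34° + 5.71°) − (80.91° + 45.00°) = -68.86°

ω = 20: 34.7 dB, -67.8°; ω = 25: 33.1 dB, -68.9°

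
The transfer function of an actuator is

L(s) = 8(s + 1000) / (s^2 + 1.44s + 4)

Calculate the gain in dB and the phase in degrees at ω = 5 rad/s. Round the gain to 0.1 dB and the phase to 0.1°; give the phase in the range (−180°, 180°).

At s = jω = j5:
zero (s+1000): 1000 + j5 → |·| = √(1000²+5²) = √1000025 ≈ 1000, ∠ = arctan(5/1000) ≈ 0.29°
quadratic: (j5)² + 1.44·j5 + 4 = -21 + j7.2 → |·| ≈ 22.2, ∠ ≈ 161.08°
|L| = 8 · 1000 / 22.2 ≈ 360.36
Gain = 20 log₁₀(360.36) ≈ 51.13 dB
∠L = 0.29° − 161.08° = -160.79°

51.1 dB, -160.8°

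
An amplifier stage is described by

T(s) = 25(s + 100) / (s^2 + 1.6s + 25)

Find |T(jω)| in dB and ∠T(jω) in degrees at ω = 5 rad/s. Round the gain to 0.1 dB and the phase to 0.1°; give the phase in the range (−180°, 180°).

At s = jω = j5:
zero (s+100): 100 + j5 → |·| = √(100²+5²) = √10025 ≈ 100.12, ∠ = arctan(5/100) ≈ 2.86°
quadratic: (j5)² + 1.6·j5 + 25 = 0 + j8 → |·| ≈ 8, ∠ ≈ 90.00°
|T| = 25 · 100.12 / 8 ≈ 312.88
Gain = 20 log₁₀(312.88) ≈ 49.91 dB
∠T = 2.86° − 90.00° = -87.14°

49.9 dB, -87.1°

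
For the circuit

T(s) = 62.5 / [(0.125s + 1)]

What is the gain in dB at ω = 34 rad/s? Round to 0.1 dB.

At ω = 34 rad/s:
pole (1 + j34·0.125) = 1 + j4.25 → |·| ≈ 4.3661, ∠ ≈ 76.76°
|T| = 62.5 · 1 / (4.3661) ≈ 14.315
Gain = 20 log₁₀(14.315) ≈ 23.12 dB

23.1 dB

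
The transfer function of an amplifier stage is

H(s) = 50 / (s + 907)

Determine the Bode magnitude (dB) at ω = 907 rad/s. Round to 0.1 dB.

-28.2 dB

Substitute s = j907:
Numerator: 50 = 50 + j0
Denominator: (j907) + 907 = 907 + j907
|N| = √(50² + 0²) ≈ 50, ∠N ≈ 0.00°
|D| = √(907² + 907²) ≈ 1282.7, ∠D ≈ 45.00°
|H| = 50 / 1282.7 ≈ 0.03898
Gain = 20 log₁₀(0.03898) ≈ -28.18 dB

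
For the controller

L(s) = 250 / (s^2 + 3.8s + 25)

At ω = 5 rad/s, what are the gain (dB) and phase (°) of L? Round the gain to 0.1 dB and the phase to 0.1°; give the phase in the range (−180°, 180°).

At s = jω = j5:
quadratic: (j5)² + 3.8·j5 + 25 = 0 + j19 → |·| ≈ 19, ∠ ≈ 90.00°
|L| = 250 / 19 ≈ 13.158
Gain = 20 log₁₀(13.158) ≈ 22.38 dB
∠L = 0.00° − 90.00° = -90.00°

22.4 dB, -90.0°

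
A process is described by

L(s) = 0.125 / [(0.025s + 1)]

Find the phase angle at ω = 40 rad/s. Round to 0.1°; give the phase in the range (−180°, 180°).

-45.0°

At ω = 40 rad/s:
pole (1 + j40·0.025) = 1 + j1 → |·| ≈ 1.4142, ∠ ≈ 45.00°
∠L = (0°) − (45.00°) = -45.00°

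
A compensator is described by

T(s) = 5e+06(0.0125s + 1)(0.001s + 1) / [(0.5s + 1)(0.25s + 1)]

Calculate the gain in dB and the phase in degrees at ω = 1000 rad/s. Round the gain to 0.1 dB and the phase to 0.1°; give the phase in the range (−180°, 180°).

57.0 dB, -49.2°

At ω = 1000 rad/s:
zero (1 + j1000·0.0125) = 1 + j12.5 → |·| ≈ 12.54, ∠ ≈ 85.43°
zero (1 + j1000·0.001) = 1 + j1 → |·| ≈ 1.4142, ∠ ≈ 45.00°
pole (1 + j1000·0.5) = 1 + j500 → |·| ≈ 500, ∠ ≈ 89.89°
pole (1 + j1000·0.25) = 1 + j250 → |·| ≈ 250, ∠ ≈ 89.77°
|T| = 5e+06 · 12.54 · 1.4142 / (500 · 250) ≈ 709.36
Gain = 20 log₁₀(709.36) ≈ 57.02 dB
∠T = (85.43° + 45.00°) − (89.89° + 89.77°) = -49.23°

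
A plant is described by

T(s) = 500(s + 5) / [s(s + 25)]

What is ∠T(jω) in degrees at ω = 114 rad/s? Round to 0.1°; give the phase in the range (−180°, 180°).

-80.1°

At s = jω = j114:
zero (s+5): 5 + j114 → |·| = √(5²+114²) = √13021 ≈ 114.11, ∠ = arctan(114/5) ≈ 87.49°
pole (s+25): 25 + j114 → |·| = √(25²+114²) = √13621 ≈ 116.71, ∠ = arctan(114/25) ≈ 77.63°
pole at origin: |s| = 114, ∠ = 90.00° (in denominator)
∠T = 87.49° − 167.63° = -80.14°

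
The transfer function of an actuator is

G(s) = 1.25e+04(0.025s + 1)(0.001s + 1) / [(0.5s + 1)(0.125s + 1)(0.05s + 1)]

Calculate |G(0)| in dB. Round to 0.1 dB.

81.9 dB

G(0) = 1.25e+04 · 1 / 1 = 12500
20 log₁₀(12500) ≈ 81.94 dB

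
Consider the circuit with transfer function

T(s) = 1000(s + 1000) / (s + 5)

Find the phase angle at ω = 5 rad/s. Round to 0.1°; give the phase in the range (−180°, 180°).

At s = jω = j5:
zero (s+1000): 1000 + j5 → |·| = √(1000²+5²) = √1000025 ≈ 1000, ∠ = arctan(5/1000) ≈ 0.29°
pole (s+5): 5 + j5 → |·| = √(5²+5²) = √50 ≈ 7.0711, ∠ = arctan(5/5) ≈ 45.00°
∠T = 0.29° − 45.00° = -44.71°

-44.7°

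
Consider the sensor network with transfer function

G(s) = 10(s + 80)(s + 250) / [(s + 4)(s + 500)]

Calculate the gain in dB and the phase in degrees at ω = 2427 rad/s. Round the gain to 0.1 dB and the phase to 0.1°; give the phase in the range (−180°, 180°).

At s = jω = j2427:
zero (s+80): 80 + j2427 → |·| = √(80²+2427²) = √5896729 ≈ 2428.3, ∠ = arctan(2427/80) ≈ 88.11°
zero (s+250): 250 + j2427 → |·| = √(250²+2427²) = √5952829 ≈ 2439.8, ∠ = arctan(2427/250) ≈ 84.12°
pole (s+4): 4 + j2427 → |·| = √(4²+2427²) = √5890345 ≈ 2427, ∠ = arctan(2427/4) ≈ 89.91°
pole (s+500): 500 + j2427 → |·| = √(500²+2427²) = √6140329 ≈ 2478, ∠ = arctan(2427/500) ≈ 78.36°
|G| = 10 · 5.9246e+06 / 6.0141e+06 ≈ 9.8512
Gain = 20 log₁₀(9.8512) ≈ 19.87 dB
∠G = 172.23° − 168.27° = 3.96°

19.9 dB, 4.0°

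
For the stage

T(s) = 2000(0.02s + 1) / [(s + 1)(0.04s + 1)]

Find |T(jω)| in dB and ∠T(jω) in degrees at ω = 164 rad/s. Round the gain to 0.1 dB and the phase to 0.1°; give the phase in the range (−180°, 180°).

At ω = 164 rad/s:
zero (1 + j164·0.02) = 1 + j3.28 → |·| ≈ 3.4291, ∠ ≈ 73.04°
pole (1 + j164·1) = 1 + j164 → |·| ≈ 164, ∠ ≈ 89.65°
pole (1 + j164·0.04) = 1 + j6.56 → |·| ≈ 6.6358, ∠ ≈ 81.33°
|T| = 2000 · 3.4291 / (164 · 6.6358) ≈ 6.3019
Gain = 20 log₁₀(6.3019) ≈ 15.99 dB
∠T = (73.04°) − (89.65° + 81.33°) = -97.94°

16.0 dB, -97.9°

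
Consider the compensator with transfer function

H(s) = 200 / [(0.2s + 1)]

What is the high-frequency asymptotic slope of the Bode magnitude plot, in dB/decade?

Each pole contributes −20 dB/decade at high frequency; each zero contributes +20 dB/decade.
Net: 0 zero(s) − 1 pole(s) → -20 dB/decade.

-20 dB/decade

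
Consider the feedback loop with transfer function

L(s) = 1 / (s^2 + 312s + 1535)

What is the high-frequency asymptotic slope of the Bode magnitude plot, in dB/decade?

-40 dB/decade

Each pole contributes −20 dB/decade at high frequency; each zero contributes +20 dB/decade.
Net: 0 zero(s) − 2 pole(s) → -40 dB/decade.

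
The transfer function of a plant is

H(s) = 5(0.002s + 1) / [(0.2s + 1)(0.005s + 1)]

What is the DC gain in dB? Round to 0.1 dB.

14.0 dB

H(0) = 5 · 1 / 1 = 5
20 log₁₀(5) ≈ 13.98 dB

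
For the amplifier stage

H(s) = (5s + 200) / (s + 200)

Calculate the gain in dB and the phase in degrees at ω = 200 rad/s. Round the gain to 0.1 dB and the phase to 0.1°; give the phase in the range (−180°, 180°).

Substitute s = j200:
Numerator: 5(j200) + 200 = 200 + j1000
Denominator: (j200) + 200 = 200 + j200
|N| = √(200² + 1000²) ≈ 1019.8, ∠N ≈ 78.69°
|D| = √(200² + 200²) ≈ 282.84, ∠D ≈ 45.00°
|H| = 1019.8 / 282.84 ≈ 3.6056
Gain = 20 log₁₀(3.6056) ≈ 11.14 dB
∠H = 78.69° − 45.00° = 33.69°

11.1 dB, 33.7°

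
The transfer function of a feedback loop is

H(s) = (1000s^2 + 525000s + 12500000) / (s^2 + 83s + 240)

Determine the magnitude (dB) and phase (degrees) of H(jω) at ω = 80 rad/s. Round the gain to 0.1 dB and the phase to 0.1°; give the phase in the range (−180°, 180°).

Substitute s = j80:
Numerator: 1000(j80)^2 + 525000(j80) + 12500000 = 6100000 + j42000000
Denominator: (j80)^2 + 83(j80) + 240 = -6160 + j6640
|N| = √(6100000² + 42000000²) ≈ 4.2441e+07, ∠N ≈ 81.74°
|D| = √(6160² + 6640²) ≈ 9057.3, ∠D ≈ 132.85°
|H| = 4.2441e+07 / 9057.3 ≈ 4685.8
Gain = 20 log₁₀(4685.8) ≈ 73.42 dB
∠H = 81.74° − 132.85° = -51.11°

73.4 dB, -51.1°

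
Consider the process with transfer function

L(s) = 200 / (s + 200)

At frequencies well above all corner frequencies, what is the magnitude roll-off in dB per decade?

-20 dB/decade

Each pole contributes −20 dB/decade at high frequency; each zero contributes +20 dB/decade.
Net: 0 zero(s) − 1 pole(s) → -20 dB/decade.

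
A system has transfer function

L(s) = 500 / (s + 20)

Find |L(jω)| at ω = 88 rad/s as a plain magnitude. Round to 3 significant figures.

At s = jω = j88:
pole (s+20): 20 + j88 → |·| = √(20²+88²) = √8144 ≈ 90.244, ∠ = arctan(88/20) ≈ 77.20°
|L| = 500 / 90.244 ≈ 5.5405

5.54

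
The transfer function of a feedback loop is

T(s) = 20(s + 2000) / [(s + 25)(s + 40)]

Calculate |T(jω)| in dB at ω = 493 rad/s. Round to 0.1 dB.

At s = jω = j493:
zero (s+2000): 2000 + j493 → |·| = √(2000²+493²) = √4243049 ≈ 2059.9, ∠ = arctan(493/2000) ≈ 13.85°
pole (s+25): 25 + j493 → |·| = √(25²+493²) = √243674 ≈ 493.63, ∠ = arctan(493/25) ≈ 87.10°
pole (s+40): 40 + j493 → |·| = √(40²+493²) = √244649 ≈ 494.62, ∠ = arctan(493/40) ≈ 85.36°
|T| = 20 · 2059.9 / 2.4416e+05 ≈ 0.16873
Gain = 20 log₁₀(0.16873) ≈ -15.46 dB

-15.5 dB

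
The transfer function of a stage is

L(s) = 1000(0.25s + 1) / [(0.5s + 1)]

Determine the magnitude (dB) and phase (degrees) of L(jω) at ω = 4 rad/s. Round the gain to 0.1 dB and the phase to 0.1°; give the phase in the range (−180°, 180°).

56.0 dB, -18.4°

At ω = 4 rad/s:
zero (1 + j4·0.25) = 1 + j1 → |·| ≈ 1.4142, ∠ ≈ 45.00°
pole (1 + j4·0.5) = 1 + j2 → |·| ≈ 2.2361, ∠ ≈ 63.43°
|L| = 1000 · 1.4142 / (2.2361) ≈ 632.44
Gain = 20 log₁₀(632.44) ≈ 56.02 dB
∠L = (45.00°) − (63.43°) = -18.43°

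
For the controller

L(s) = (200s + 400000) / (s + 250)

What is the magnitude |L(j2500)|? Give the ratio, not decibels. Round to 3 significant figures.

255

Substitute s = j2500:
Numerator: 200(j2500) + 400000 = 400000 + j500000
Denominator: (j2500) + 250 = 250 + j2500
|N| = √(400000² + 500000²) ≈ 6.4031e+05, ∠N ≈ 51.34°
|D| = √(250² + 2500²) ≈ 2512.5, ∠D ≈ 84.29°
|L| = 6.4031e+05 / 2512.5 ≈ 254.85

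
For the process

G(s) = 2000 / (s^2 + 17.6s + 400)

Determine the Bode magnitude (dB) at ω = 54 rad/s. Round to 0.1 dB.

-2.6 dB

At s = jω = j54:
quadratic: (j54)² + 17.6·j54 + 400 = -2516 + j950.4 → |·| ≈ 2689.5, ∠ ≈ 159.31°
|G| = 2000 / 2689.5 ≈ 0.74363
Gain = 20 log₁₀(0.74363) ≈ -2.57 dB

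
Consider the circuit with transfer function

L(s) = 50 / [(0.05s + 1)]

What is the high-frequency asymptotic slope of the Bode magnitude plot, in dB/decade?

-20 dB/decade

Each pole contributes −20 dB/decade at high frequency; each zero contributes +20 dB/decade.
Net: 0 zero(s) − 1 pole(s) → -20 dB/decade.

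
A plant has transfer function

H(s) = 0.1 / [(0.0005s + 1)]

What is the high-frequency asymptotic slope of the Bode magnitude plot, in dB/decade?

Each pole contributes −20 dB/decade at high frequency; each zero contributes +20 dB/decade.
Net: 0 zero(s) − 1 pole(s) → -20 dB/decade.

-20 dB/decade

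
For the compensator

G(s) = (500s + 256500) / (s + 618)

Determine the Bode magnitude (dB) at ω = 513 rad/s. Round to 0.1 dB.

Substitute s = j513:
Numerator: 500(j513) + 256500 = 256500 + j256500
Denominator: (j513) + 618 = 618 + j513
|N| = √(256500² + 256500²) ≈ 3.6275e+05, ∠N ≈ 45.00°
|D| = √(618² + 513²) ≈ 803.18, ∠D ≈ 39.70°
|G| = 3.6275e+05 / 803.18 ≈ 451.64
Gain = 20 log₁₀(451.64) ≈ 53.10 dB

53.1 dB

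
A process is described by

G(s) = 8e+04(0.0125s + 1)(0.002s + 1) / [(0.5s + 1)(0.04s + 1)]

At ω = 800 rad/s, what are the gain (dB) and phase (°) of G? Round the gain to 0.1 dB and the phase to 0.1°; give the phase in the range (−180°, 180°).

At ω = 800 rad/s:
zero (1 + j800·0.0125) = 1 + j10 → |·| ≈ 10.05, ∠ ≈ 84.29°
zero (1 + j800·0.002) = 1 + j1.6 → |·| ≈ 1.8868, ∠ ≈ 57.99°
pole (1 + j800·0.5) = 1 + j400 → |·| ≈ 400, ∠ ≈ 89.86°
pole (1 + j800·0.04) = 1 + j32 → |·| ≈ 32.016, ∠ ≈ 88.21°
|G| = 8e+04 · 10.05 · 1.8868 / (400 · 32.016) ≈ 118.46
Gain = 20 log₁₀(118.46) ≈ 41.47 dB
∠G = (84.29° + 57.99°) − (89.86° + 88.21°) = -35.79°

41.5 dB, -35.8°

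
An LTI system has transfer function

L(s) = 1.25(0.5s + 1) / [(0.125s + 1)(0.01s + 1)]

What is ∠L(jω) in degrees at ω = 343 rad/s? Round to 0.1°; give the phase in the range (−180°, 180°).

At ω = 343 rad/s:
zero (1 + j343·0.5) = 1 + j171.5 → |·| ≈ 171.5, ∠ ≈ 89.67°
pole (1 + j343·0.125) = 1 + j42.875 → |·| ≈ 42.887, ∠ ≈ 88.66°
pole (1 + j343·0.01) = 1 + j3.43 → |·| ≈ 3.5728, ∠ ≈ 73.75°
∠L = (89.67°) − (88.66° + 73.75°) = -72.74°

-72.7°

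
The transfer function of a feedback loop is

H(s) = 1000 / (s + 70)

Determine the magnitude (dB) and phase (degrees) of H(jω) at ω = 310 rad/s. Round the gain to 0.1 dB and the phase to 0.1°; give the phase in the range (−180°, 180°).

At s = jω = j310:
pole (s+70): 70 + j310 → |·| = √(70²+310²) = √101000 ≈ 317.8, ∠ = arctan(310/70) ≈ 77.28°
|H| = 1000 / 317.8 ≈ 3.1466
Gain = 20 log₁₀(3.1466) ≈ 9.96 dB
∠H = 0.00° − 77.28° = -77.28°

10.0 dB, -77.3°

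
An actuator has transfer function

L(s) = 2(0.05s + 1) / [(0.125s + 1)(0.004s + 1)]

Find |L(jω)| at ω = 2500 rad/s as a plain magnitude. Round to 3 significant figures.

At ω = 2500 rad/s:
zero (1 + j2500·0.05) = 1 + j125 → |·| ≈ 125, ∠ ≈ 89.54°
pole (1 + j2500·0.125) = 1 + j312.5 → |·| ≈ 312.5, ∠ ≈ 89.82°
pole (1 + j2500·0.004) = 1 + j10 → |·| ≈ 10.05, ∠ ≈ 84.29°
|L| = 2 · 125 / (312.5 · 10.05) ≈ 0.079602

0.0796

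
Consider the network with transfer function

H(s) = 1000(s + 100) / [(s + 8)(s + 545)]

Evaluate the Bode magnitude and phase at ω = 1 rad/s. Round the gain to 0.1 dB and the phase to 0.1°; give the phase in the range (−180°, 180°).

27.1 dB, -6.7°

At s = jω = j1:
zero (s+100): 100 + j1 → |·| = √(100²+1²) = √10001 ≈ 100, ∠ = arctan(1/100) ≈ 0.57°
pole (s+8): 8 + j1 → |·| = √(8²+1²) = √65 ≈ 8.0623, ∠ = arctan(1/8) ≈ 7.13°
pole (s+545): 545 + j1 → |·| = √(545²+1²) = √297026 ≈ 545, ∠ = arctan(1/545) ≈ 0.11°
|H| = 1000 · 100 / 4394 ≈ 22.758
Gain = 20 log₁₀(22.758) ≈ 27.14 dB
∠H = 0.57° − 7.24° = -6.67°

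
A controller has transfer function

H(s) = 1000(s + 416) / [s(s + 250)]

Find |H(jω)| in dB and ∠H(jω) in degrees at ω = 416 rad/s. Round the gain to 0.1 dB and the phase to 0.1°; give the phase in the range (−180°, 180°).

9.3 dB, -104.0°

At s = jω = j416:
zero (s+416): 416 + j416 → |·| = √(416²+416²) = √346112 ≈ 588.31, ∠ = arctan(416/416) ≈ 45.00°
pole (s+250): 250 + j416 → |·| = √(250²+416²) = √235556 ≈ 485.34, ∠ = arctan(416/250) ≈ 59.00°
pole at origin: |s| = 416, ∠ = 90.00° (in denominator)
|H| = 1000 · 588.31 / 2.019e+05 ≈ 2.9139
Gain = 20 log₁₀(2.9139) ≈ 9.29 dB
∠H = 45.00° − 149.00° = -104.00°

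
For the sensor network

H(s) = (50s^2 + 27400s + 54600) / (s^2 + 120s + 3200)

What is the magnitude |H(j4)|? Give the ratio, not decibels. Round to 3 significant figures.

37.9

Substitute s = j4:
Numerator: 50(j4)^2 + 27400(j4) + 54600 = 53800 + j109600
Denominator: (j4)^2 + 120(j4) + 3200 = 3184 + j480
|N| = √(53800² + 109600²) ≈ 1.2209e+05, ∠N ≈ 63.85°
|D| = √(3184² + 480²) ≈ 3220, ∠D ≈ 8.57°
|H| = 1.2209e+05 / 3220 ≈ 37.916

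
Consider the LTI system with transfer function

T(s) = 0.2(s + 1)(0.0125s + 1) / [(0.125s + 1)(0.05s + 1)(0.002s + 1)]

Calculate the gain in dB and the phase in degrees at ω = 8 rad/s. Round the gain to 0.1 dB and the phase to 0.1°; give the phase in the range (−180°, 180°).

0.5 dB, 20.9°

At ω = 8 rad/s:
zero (1 + j8·1) = 1 + j8 → |·| ≈ 8.0623, ∠ ≈ 82.87°
zero (1 + j8·0.0125) = 1 + j0.1 → |·| ≈ 1.005, ∠ ≈ 5.71°
pole (1 + j8·0.125) = 1 + j1 → |·| ≈ 1.4142, ∠ ≈ 45.00°
pole (1 + j8·0.05) = 1 + j0.4 → |·| ≈ 1.077, ∠ ≈ 21.80°
pole (1 + j8·0.002) = 1 + j0.016 → |·| ≈ 1.0001, ∠ ≈ 0.92°
|T| = 0.2 · 8.0623 · 1.005 / (1.4142 · 1.077 · 1.0001) ≈ 1.0639
Gain = 20 log₁₀(1.0639) ≈ 0.54 dB
∠T = (82.87° + 5.71°) − (45.00° + 21.80° + 0.92°) = 20.86°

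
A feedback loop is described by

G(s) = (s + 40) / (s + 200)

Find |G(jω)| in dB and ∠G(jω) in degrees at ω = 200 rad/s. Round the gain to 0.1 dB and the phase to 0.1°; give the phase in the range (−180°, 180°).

At s = jω = j200:
zero (s+40): 40 + j200 → |·| = √(40²+200²) = √41600 ≈ 203.96, ∠ = arctan(200/40) ≈ 78.69°
pole (s+200): 200 + j200 → |·| = √(200²+200²) = √80000 ≈ 282.84, ∠ = arctan(200/200) ≈ 45.00°
|G| = 1 · 203.96 / 282.84 ≈ 0.72111
Gain = 20 log₁₀(0.72111) ≈ -2.84 dB
∠G = 78.69° − 45.00° = 33.69°

-2.8 dB, 33.7°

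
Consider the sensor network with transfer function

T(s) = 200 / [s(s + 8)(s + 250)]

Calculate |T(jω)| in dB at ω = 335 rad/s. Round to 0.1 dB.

-107.4 dB

At s = jω = j335:
pole (s+8): 8 + j335 → |·| = √(8²+335²) = √112289 ≈ 335.1, ∠ = arctan(335/8) ≈ 88.63°
pole (s+250): 250 + j335 → |·| = √(250²+335²) = √174725 ≈ 418, ∠ = arctan(335/250) ≈ 53.27°
pole at origin: |s| = 335, ∠ = 90.00° (in denominator)
|T| = 200 / 4.6924e+07 ≈ 4.2622e-06
Gain = 20 log₁₀(4.2622e-06) ≈ -107.41 dB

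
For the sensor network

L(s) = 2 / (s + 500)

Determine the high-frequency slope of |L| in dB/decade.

-20 dB/decade

Each pole contributes −20 dB/decade at high frequency; each zero contributes +20 dB/decade.
Net: 0 zero(s) − 1 pole(s) → -20 dB/decade.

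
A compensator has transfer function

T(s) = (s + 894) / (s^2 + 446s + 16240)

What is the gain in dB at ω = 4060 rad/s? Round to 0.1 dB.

-72.0 dB

Substitute s = j4060:
Numerator: (j4060) + 894 = 894 + j4060
Denominator: (j4060)^2 + 446(j4060) + 16240 = -16467360 + j1810760
|N| = √(894² + 4060²) ≈ 4157.3, ∠N ≈ 77.58°
|D| = √(16467360² + 1810760²) ≈ 1.6567e+07, ∠D ≈ 173.72°
|T| = 4157.3 / 1.6567e+07 ≈ 0.00025094
Gain = 20 log₁₀(0.00025094) ≈ -72.01 dB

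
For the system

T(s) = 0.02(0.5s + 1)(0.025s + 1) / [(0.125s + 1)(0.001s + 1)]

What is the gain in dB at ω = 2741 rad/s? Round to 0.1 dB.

5.5 dB

At ω = 2741 rad/s:
zero (1 + j2741·0.5) = 1 + j1370.5 → |·| ≈ 1370.5, ∠ ≈ 89.96°
zero (1 + j2741·0.025) = 1 + j68.525 → |·| ≈ 68.532, ∠ ≈ 89.16°
pole (1 + j2741·0.125) = 1 + j342.625 → |·| ≈ 342.63, ∠ ≈ 89.83°
pole (1 + j2741·0.001) = 1 + j2.741 → |·| ≈ 2.9177, ∠ ≈ 69.96°
|T| = 0.02 · 1370.5 · 68.532 / (342.63 · 2.9177) ≈ 1.879
Gain = 20 log₁₀(1.879) ≈ 5.48 dB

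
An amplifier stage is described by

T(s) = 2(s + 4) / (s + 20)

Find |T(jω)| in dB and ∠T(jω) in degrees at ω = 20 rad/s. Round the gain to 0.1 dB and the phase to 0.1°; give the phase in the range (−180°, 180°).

3.2 dB, 33.7°

At s = jω = j20:
zero (s+4): 4 + j20 → |·| = √(4²+20²) = √416 ≈ 20.396, ∠ = arctan(20/4) ≈ 78.69°
pole (s+20): 20 + j20 → |·| = √(20²+20²) = √800 ≈ 28.284, ∠ = arctan(20/20) ≈ 45.00°
|T| = 2 · 20.396 / 28.284 ≈ 1.4422
Gain = 20 log₁₀(1.4422) ≈ 3.18 dB
∠T = 78.69° − 45.00° = 33.69°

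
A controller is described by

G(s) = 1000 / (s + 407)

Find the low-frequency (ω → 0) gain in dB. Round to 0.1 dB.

7.8 dB

G(0) = 1000 / (407) ≈ 2.457
20 log₁₀(2.457) ≈ 7.81 dB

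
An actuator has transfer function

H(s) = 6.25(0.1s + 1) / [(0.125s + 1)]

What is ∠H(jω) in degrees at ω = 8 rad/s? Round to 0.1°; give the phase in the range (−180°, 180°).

At ω = 8 rad/s:
zero (1 + j8·0.1) = 1 + j0.8 → |·| ≈ 1.2806, ∠ ≈ 38.66°
pole (1 + j8·0.125) = 1 + j1 → |·| ≈ 1.4142, ∠ ≈ 45.00°
∠H = (38.66°) − (45.00°) = -6.34°

-6.3°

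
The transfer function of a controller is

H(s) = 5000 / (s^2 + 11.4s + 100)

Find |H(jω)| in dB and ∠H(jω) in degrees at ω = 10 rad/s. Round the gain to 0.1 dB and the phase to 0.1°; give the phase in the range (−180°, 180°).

At s = jω = j10:
quadratic: (j10)² + 11.4·j10 + 100 = 0 + j114 → |·| ≈ 114, ∠ ≈ 90.00°
|H| = 5000 / 114 ≈ 43.86
Gain = 20 log₁₀(43.86) ≈ 32.84 dB
∠H = 0.00° − 90.00° = -90.00°

32.8 dB, -90.0°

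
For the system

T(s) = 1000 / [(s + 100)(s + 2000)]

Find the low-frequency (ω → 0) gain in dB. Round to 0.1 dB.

-46.0 dB

T(0) = 1000 / (100·2000) = 0.005
20 log₁₀(0.005) ≈ -46.02 dB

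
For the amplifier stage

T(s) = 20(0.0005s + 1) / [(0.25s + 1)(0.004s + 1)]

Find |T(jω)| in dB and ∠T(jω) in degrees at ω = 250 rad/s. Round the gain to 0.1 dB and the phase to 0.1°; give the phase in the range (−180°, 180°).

At ω = 250 rad/s:
zero (1 + j250·0.0005) = 1 + j0.125 → |·| ≈ 1.0078, ∠ ≈ 7.13°
pole (1 + j250·0.25) = 1 + j62.5 → |·| ≈ 62.508, ∠ ≈ 89.08°
pole (1 + j250·0.004) = 1 + j1 → |·| ≈ 1.4142, ∠ ≈ 45.00°
|T| = 20 · 1.0078 / (62.508 · 1.4142) ≈ 0.22801
Gain = 20 log₁₀(0.22801) ≈ -12.84 dB
∠T = (7.13°) − (89.08° + 45.00°) = -126.95°

-12.8 dB, -127.0°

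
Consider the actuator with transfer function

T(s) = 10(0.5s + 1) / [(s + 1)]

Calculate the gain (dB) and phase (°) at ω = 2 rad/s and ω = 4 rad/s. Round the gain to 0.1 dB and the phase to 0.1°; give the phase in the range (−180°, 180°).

At ω = 2 rad/s:
zero (1 + j2·0.5) = 1 + j1 → |·| ≈ 1.4142, ∠ ≈ 45.00°
pole (1 + j2·1) = 1 + j2 → |·| ≈ 2.2361, ∠ ≈ 63.43°
|T| = 10 · 1.4142 / (2.2361) ≈ 6.3244
Gain = 20 log₁₀(6.3244) ≈ 16.02 dB
∠T = (45.00°) − (63.43°) = -18.43°

At ω = 4 rad/s:
zero (1 + j4·0.5) = 1 + j2 → |·| ≈ 2.2361, ∠ ≈ 63.43°
pole (1 + j4·1) = 1 + j4 → |·| ≈ 4.1231, ∠ ≈ 75.96°
|T| = 10 · 2.2361 / (4.1231) ≈ 5.4233
Gain = 20 log₁₀(5.4233) ≈ 14.69 dB
∠T = (63.43°) − (75.96°) = -12.53°

ω = 2: 16.0 dB, -18.4°; ω = 4: 14.7 dB, -12.5°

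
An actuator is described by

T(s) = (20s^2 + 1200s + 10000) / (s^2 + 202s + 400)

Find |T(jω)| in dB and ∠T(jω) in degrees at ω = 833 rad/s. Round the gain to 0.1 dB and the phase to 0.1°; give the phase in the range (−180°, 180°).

Substitute s = j833:
Numerator: 20(j833)^2 + 1200(j833) + 10000 = -13867780 + j999600
Denominator: (j833)^2 + 202(j833) + 400 = -693489 + j168266
|N| = √(13867780² + 999600²) ≈ 1.3904e+07, ∠N ≈ 175.88°
|D| = √(693489² + 168266²) ≈ 7.1361e+05, ∠D ≈ 166.36°
|T| = 1.3904e+07 / 7.1361e+05 ≈ 19.484
Gain = 20 log₁₀(19.484) ≈ 25.79 dB
∠T = 175.88° − 166.36° = 9.52°

25.8 dB, 9.5°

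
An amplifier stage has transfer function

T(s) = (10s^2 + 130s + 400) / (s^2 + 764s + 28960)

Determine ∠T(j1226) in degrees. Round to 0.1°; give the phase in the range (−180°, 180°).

31.8°

Substitute s = j1226:
Numerator: 10(j1226)^2 + 130(j1226) + 400 = -15030360 + j159380
Denominator: (j1226)^2 + 764(j1226) + 28960 = -1474116 + j936664
|N| = √(15030360² + 159380²) ≈ 1.5031e+07, ∠N ≈ 179.39°
|D| = √(1474116² + 936664²) ≈ 1.7465e+06, ∠D ≈ 147.57°
∠T = 179.39° − 147.57° = 31.82°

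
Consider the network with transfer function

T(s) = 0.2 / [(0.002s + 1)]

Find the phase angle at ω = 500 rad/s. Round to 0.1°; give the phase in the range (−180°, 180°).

At ω = 500 rad/s:
pole (1 + j500·0.002) = 1 + j1 → |·| ≈ 1.4142, ∠ ≈ 45.00°
∠T = (0°) − (45.00°) = -45.00°

-45.0°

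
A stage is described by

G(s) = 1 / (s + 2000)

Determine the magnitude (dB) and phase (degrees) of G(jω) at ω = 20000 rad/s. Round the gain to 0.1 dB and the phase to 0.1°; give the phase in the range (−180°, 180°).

-86.1 dB, -84.3°

At s = jω = j20000:
pole (s+2000): 2000 + j20000 → |·| = √(2000²+20000²) = √404000000 ≈ 20100, ∠ = arctan(20000/2000) ≈ 84.29°
|G| = 1 / 20100 ≈ 4.9751e-05
Gain = 20 log₁₀(4.9751e-05) ≈ -86.06 dB
∠G = 0.00° − 84.29° = -84.29°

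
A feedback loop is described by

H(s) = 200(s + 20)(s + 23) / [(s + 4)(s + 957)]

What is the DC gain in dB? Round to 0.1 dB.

27.6 dB

H(0) = 200·20·23 / (4·957) ≈ 24.033
20 log₁₀(24.033) ≈ 27.62 dB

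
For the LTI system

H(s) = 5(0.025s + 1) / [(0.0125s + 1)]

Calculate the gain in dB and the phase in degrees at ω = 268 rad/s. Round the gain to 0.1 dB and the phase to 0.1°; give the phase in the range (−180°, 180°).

At ω = 268 rad/s:
zero (1 + j268·0.025) = 1 + j6.7 → |·| ≈ 6.7742, ∠ ≈ 81.51°
pole (1 + j268·0.0125) = 1 + j3.35 → |·| ≈ 3.4961, ∠ ≈ 73.38°
|H| = 5 · 6.7742 / (3.4961) ≈ 9.6882
Gain = 20 log₁₀(9.6882) ≈ 19.72 dB
∠H = (81.51°) − (73.38°) = 8.13°

19.7 dB, 8.1°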